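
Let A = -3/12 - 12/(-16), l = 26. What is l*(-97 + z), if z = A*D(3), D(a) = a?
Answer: -2483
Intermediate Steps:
A = ½ (A = -3*1/12 - 12*(-1/16) = -¼ + ¾ = ½ ≈ 0.50000)
z = 3/2 (z = (½)*3 = 3/2 ≈ 1.5000)
l*(-97 + z) = 26*(-97 + 3/2) = 26*(-191/2) = -2483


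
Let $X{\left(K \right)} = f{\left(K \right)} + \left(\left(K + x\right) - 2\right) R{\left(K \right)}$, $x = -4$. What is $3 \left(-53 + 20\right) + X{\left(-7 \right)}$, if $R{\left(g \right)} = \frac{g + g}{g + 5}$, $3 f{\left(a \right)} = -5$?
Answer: $- \frac{575}{3} \approx -191.67$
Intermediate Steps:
$f{\left(a \right)} = - \frac{5}{3}$ ($f{\left(a \right)} = \frac{1}{3} \left(-5\right) = - \frac{5}{3}$)
$R{\left(g \right)} = \frac{2 g}{5 + g}$
$X{\left(K \right)} = - \frac{5}{3} + \frac{2 K \left(-6 + K\right)}{5 + K}$ ($X{\left(K \right)} = - \frac{5}{3} + \left(\left(K - 4\right) - 2\right) \frac{2 K}{5 + K} = - \frac{5}{3} + \left(\left(-4 + K\right) - 2\right) \frac{2 K}{5 + K} = - \frac{5}{3} + \left(-6 + K\right) \frac{2 K}{5 + K} = - \frac{5}{3} + \frac{2 K \left(-6 + K\right)}{5 + K}$)
$3 \left(-53 + 20\right) + X{\left(-7 \right)} = 3 \left(-53 + 20\right) + \frac{-25 - -287 + 6 \left(-7\right)^{2}}{3 \left(5 - 7\right)} = 3 \left(-33\right) + \frac{-25 + 287 + 6 \cdot 49}{3 \left(-2\right)} = -99 + \frac{1}{3} \left(- \frac{1}{2}\right) \left(-25 + 287 + 294\right) = -99 + \frac{1}{3} \left(- \frac{1}{2}\right) 556 = -99 - \frac{278}{3} = - \frac{575}{3}$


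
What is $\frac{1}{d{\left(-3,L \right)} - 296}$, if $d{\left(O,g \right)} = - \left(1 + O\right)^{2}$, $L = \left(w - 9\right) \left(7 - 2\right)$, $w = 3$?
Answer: $- \frac{1}{300} \approx -0.0033333$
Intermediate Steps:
$L = -30$ ($L = \left(3 - 9\right) \left(7 - 2\right) = \left(-6\right) 5 = -30$)
$\frac{1}{d{\left(-3,L \right)} - 296} = \frac{1}{- \left(1 - 3\right)^{2} - 296} = \frac{1}{- \left(-2\right)^{2} - 296} = \frac{1}{\left(-1\right) 4 - 296} = \frac{1}{-4 - 296} = \frac{1}{-300} = - \frac{1}{300}$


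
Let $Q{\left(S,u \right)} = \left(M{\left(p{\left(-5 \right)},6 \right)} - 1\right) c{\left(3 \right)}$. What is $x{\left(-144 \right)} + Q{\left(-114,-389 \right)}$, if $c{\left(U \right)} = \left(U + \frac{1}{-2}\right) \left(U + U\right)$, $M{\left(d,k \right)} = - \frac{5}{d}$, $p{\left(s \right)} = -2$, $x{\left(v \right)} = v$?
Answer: $- \frac{243}{2} \approx -121.5$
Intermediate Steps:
$c{\left(U \right)} = 2 U \left(- \frac{1}{2} + U\right)$ ($c{\left(U \right)} = \left(U - \frac{1}{2}\right) 2 U = \left(- \frac{1}{2} + U\right) 2 U = 2 U \left(- \frac{1}{2} + U\right)$)
$Q{\left(S,u \right)} = \frac{45}{2}$ ($Q{\left(S,u \right)} = \left(- \frac{5}{-2} - 1\right) 3 \left(-1 + 2 \cdot 3\right) = \left(\left(-5\right) \left(- \frac{1}{2}\right) - 1\right) 3 \left(-1 + 6\right) = \left(\frac{5}{2} - 1\right) 3 \cdot 5 = \frac{3}{2} \cdot 15 = \frac{45}{2}$)
$x{\left(-144 \right)} + Q{\left(-114,-389 \right)} = -144 + \frac{45}{2} = - \frac{243}{2}$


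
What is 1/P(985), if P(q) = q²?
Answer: 1/970225 ≈ 1.0307e-6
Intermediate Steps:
1/P(985) = 1/(985²) = 1/970225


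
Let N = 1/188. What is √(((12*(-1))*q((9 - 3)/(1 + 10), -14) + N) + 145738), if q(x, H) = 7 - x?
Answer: √155733851823/1034 ≈ 381.66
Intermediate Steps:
N = 1/188 ≈ 0.0053191
√(((12*(-1))*q((9 - 3)/(1 + 10), -14) + N) + 145738) = √(((12*(-1))*(7 - (9 - 3)/(1 + 10)) + 1/188) + 145738) = √((-12*(7 - 6/11) + 1/188) + 145738) = √((-12*71/11 + 1/188) + 145738) = √((-852/11 + 1/188) + 145738) = √(-160165/2068 + 145738) = √(301226019/2068) = √155733851823/1034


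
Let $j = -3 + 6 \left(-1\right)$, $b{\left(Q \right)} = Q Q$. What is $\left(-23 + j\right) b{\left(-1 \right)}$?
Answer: $-32$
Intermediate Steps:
$b{\left(Q \right)} = Q^{2}$
$j = -9$ ($j = -3 - 6 = -9$)
$\left(-23 + j\right) b{\left(-1 \right)} = \left(-23 - 9\right) \left(-1\right)^{2} = \left(-32\right) 1 = -32$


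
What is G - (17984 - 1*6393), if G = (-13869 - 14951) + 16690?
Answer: -23721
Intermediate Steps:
G = -12130 (G = -28820 + 16690 = -12130)
G - (17984 - 1*6393) = -12130 - (17984 - 1*6393) = -12130 - (17984 - 6393) = -12130 - 1*11591 = -12130 - 11591 = -23721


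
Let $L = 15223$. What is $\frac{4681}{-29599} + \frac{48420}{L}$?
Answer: $\frac{1361924717}{450585577} \approx 3.0226$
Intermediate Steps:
$\frac{4681}{-29599} + \frac{48420}{L} = \frac{4681}{-29599} + \frac{48420}{15223} = 4681 \left(- \frac{1}{29599}\right) + 48420 \cdot \frac{1}{15223} = - \frac{4681}{29599} + \frac{48420}{15223} = \frac{1361924717}{450585577}$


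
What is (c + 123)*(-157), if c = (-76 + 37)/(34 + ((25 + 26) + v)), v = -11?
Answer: -1422891/74 ≈ -19228.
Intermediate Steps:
c = -39/74 (c = (-76 + 37)/(34 + ((25 + 26) - 11)) = -39/(34 + (51 - 11)) = -39/(34 + 40) = -39/74 ≈ -0.52703)
(c + 123)*(-157) = (-39/74 + 123)*(-157) = (9063/74)*(-157) = -1422891/74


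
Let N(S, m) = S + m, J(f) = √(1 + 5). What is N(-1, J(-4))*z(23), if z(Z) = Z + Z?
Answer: -46 + 46*√6 ≈ 66.677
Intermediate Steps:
J(f) = √6
z(Z) = 2*Z
N(-1, J(-4))*z(23) = (-1 + √6)*(2*23) = (-1 + √6)*46 = -46 + 46*√6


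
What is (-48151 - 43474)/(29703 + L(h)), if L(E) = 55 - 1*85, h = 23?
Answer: -91625/29673 ≈ -3.0878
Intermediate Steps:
L(E) = -30 (L(E) = 55 - 85 = -30)
(-48151 - 43474)/(29703 + L(h)) = (-48151 - 43474)/(29703 - 30) = -91625/29673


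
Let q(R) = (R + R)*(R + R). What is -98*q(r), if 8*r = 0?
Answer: 0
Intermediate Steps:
r = 0 (r = (1/8)*0 = 0)
q(R) = 4*R**2 (q(R) = (2*R)*(2*R) = 4*R**2)
-98*q(r) = -392*0**2 = -392*0 = -98*0 = 0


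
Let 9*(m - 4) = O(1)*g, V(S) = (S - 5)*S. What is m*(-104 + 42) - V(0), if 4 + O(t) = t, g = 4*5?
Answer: 496/3 ≈ 165.33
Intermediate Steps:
g = 20
O(t) = -4 + t
V(S) = S*(-5 + S) (V(S) = (-5 + S)*S = S*(-5 + S))
m = -8/3 (m = 4 + ((-4 + 1)*20)/9 = 4 + (-3*20)/9 = 4 + (⅑)*(-60) = 4 - 20/3 = -8/3 ≈ -2.6667)
m*(-104 + 42) - V(0) = -8*(-104 + 42)/3 - 0*(-5 + 0) = -8/3*(-62) - 0*(-5) = 496/3 - 1*0 = 496/3 + 0 = 496/3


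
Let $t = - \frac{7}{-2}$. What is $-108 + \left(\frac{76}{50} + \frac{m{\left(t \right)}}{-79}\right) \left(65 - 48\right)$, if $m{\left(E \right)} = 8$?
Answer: $- \frac{165666}{1975} \approx -83.881$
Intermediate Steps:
$t = \frac{7}{2}$ ($t = \left(-7\right) \left(- \frac{1}{2}\right) = \frac{7}{2} \approx 3.5$)
$-108 + \left(\frac{76}{50} + \frac{m{\left(t \right)}}{-79}\right) \left(65 - 48\right) = -108 + \left(\frac{76}{50} + \frac{8}{-79}\right) \left(65 - 48\right) = -108 + \left(76 \cdot \frac{1}{50} + 8 \left(- \frac{1}{79}\right)\right) \left(65 - 48\right) = -108 + \left(\frac{38}{25} - \frac{8}{79}\right) 17 = -108 + \frac{2802}{1975} \cdot 17 = -108 + \frac{47634}{1975} = - \frac{165666}{1975}$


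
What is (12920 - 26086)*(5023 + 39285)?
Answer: -583359128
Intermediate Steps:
(12920 - 26086)*(5023 + 39285) = -13166*44308 = -583359128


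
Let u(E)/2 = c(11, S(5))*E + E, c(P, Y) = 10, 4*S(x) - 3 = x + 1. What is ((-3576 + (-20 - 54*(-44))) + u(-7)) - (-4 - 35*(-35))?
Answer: -2595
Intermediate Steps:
S(x) = 1 + x/4 (S(x) = 3/4 + (x + 1)/4 = 3/4 + (1 + x)/4 = 3/4 + (1/4 + x/4) = 1 + x/4)
u(E) = 22*E (u(E) = 2*(10*E + E) = 2*(11*E) = 22*E)
((-3576 + (-20 - 54*(-44))) + u(-7)) - (-4 - 35*(-35)) = ((-3576 + (-20 - 54*(-44))) + 22*(-7)) - (-4 - 35*(-35)) = ((-3576 + (-20 + 2376)) - 154) - (-4 + 1225) = ((-3576 + 2356) - 154) - 1*1221 = (-1220 - 154) - 1221 = -1374 - 1221 = -2595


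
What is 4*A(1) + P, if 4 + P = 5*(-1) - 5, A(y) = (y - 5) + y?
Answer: -26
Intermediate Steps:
A(y) = -5 + 2*y (A(y) = (-5 + y) + y = -5 + 2*y)
P = -14 (P = -4 + (5*(-1) - 5) = -4 + (-5 - 5) = -4 - 10 = -14)
4*A(1) + P = 4*(-5 + 2*1) - 14 = 4*(-5 + 2) - 14 = 4*(-3) - 14 = -12 - 14 = -26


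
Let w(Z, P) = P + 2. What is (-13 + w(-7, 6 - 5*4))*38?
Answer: -950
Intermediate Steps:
w(Z, P) = 2 + P
(-13 + w(-7, 6 - 5*4))*38 = (-13 + (2 + (6 - 5*4)))*38 = (-13 + (2 + (6 - 20)))*38 = (-13 + (2 - 14))*38 = (-13 - 12)*38 = -25*38 = -950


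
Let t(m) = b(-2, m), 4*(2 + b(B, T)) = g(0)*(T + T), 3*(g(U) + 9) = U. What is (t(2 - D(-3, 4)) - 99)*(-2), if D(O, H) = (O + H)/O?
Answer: 223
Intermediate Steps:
g(U) = -9 + U/3
D(O, H) = (H + O)/O
b(B, T) = -2 - 9*T/2 (b(B, T) = -2 + ((-9 + (⅓)*0)*(T + T))/4 = -2 + ((-9 + 0)*(2*T))/4 = -2 + (-18*T)/4 = -2 - 9*T/2)
t(m) = -2 - 9*m/2
(t(2 - D(-3, 4)) - 99)*(-2) = ((-2 - 9*(2 - (4 - 3)/(-3))/2) - 99)*(-2) = ((-2 - 9*(2 - (-1)/3)/2) - 99)*(-2) = ((-2 - 9*(2 - 1*(-⅓))/2) - 99)*(-2) = ((-2 - 9*(2 + ⅓)/2) - 99)*(-2) = ((-2 - 9/2*7/3) - 99)*(-2) = ((-2 - 21/2) - 99)*(-2) = (-25/2 - 99)*(-2) = -223/2*(-2) = 223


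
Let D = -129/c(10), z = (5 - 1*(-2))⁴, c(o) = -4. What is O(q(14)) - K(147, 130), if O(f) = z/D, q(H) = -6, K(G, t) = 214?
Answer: -18002/129 ≈ -139.55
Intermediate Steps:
z = 2401 (z = (5 + 2)⁴ = 7⁴ = 2401)
D = 129/4 (D = -129/(-4) = -129*(-¼) = 129/4 ≈ 32.250)
O(f) = 9604/129 (O(f) = 2401/(129/4) = 2401*(4/129) = 9604/129)
O(q(14)) - K(147, 130) = 9604/129 - 1*214 = 9604/129 - 214 = -18002/129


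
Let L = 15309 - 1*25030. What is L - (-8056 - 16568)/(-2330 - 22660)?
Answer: -40492069/4165 ≈ -9722.0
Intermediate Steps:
L = -9721 (L = 15309 - 25030 = -9721)
L - (-8056 - 16568)/(-2330 - 22660) = -9721 - (-8056 - 16568)/(-2330 - 22660) = -9721 - (-24624)/(-24990) = -9721 - (-24624)*(-1)/24990 = -9721 - 1*4104/4165 = -9721 - 4104/4165 = -40492069/4165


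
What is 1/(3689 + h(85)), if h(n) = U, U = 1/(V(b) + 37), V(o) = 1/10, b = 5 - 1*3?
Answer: 371/1368629 ≈ 0.00027107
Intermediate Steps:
b = 2 (b = 5 - 3 = 2)
V(o) = 1/10
U = 10/371 (U = 1/(1/10 + 37) = 1/(371/10) = 10/371 ≈ 0.026954)
h(n) = 10/371
1/(3689 + h(85)) = 1/(3689 + 10/371) = 1/(1368629/371) = 371/1368629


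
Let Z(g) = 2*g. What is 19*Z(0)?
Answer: 0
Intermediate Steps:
19*Z(0) = 19*(2*0) = 19*0 = 0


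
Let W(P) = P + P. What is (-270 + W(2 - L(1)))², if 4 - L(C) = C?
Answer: 73984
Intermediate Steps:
L(C) = 4 - C
W(P) = 2*P
(-270 + W(2 - L(1)))² = (-270 + 2*(2 - (4 - 1*1)))² = (-270 + 2*(2 - (4 - 1)))² = (-270 + 2*(2 - 1*3))² = (-270 + 2*(2 - 3))² = (-270 + 2*(-1))² = (-270 - 2)² = (-272)² = 73984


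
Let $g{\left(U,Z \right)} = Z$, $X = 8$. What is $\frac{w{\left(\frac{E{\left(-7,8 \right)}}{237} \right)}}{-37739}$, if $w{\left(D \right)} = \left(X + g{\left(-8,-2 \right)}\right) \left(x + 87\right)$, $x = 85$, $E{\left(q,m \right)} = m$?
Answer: $- \frac{1032}{37739} \approx -0.027346$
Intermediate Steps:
$w{\left(D \right)} = 1032$ ($w{\left(D \right)} = \left(8 - 2\right) \left(85 + 87\right) = 6 \cdot 172 = 1032$)
$\frac{w{\left(\frac{E{\left(-7,8 \right)}}{237} \right)}}{-37739} = \frac{1032}{-37739} = 1032 \left(- \frac{1}{37739}\right) = - \frac{1032}{37739}$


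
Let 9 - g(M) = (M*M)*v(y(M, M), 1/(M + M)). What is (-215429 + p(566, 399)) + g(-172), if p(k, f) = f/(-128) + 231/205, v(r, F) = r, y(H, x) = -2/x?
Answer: -5661699587/26240 ≈ -2.1577e+5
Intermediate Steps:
p(k, f) = 231/205 - f/128 (p(k, f) = f*(-1/128) + 231*(1/205) = -f/128 + 231/205 = 231/205 - f/128)
g(M) = 9 + 2*M (g(M) = 9 - M*M*(-2/M) = 9 - M**2*(-2/M) = 9 - (-2)*M = 9 + 2*M)
(-215429 + p(566, 399)) + g(-172) = (-215429 + (231/205 - 1/128*399)) + (9 + 2*(-172)) = (-215429 + (231/205 - 399/128)) + (9 - 344) = (-215429 - 52227/26240) - 335 = -5652909187/26240 - 335 = -5661699587/26240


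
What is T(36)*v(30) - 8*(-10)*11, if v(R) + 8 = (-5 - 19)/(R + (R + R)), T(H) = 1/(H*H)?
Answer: 4276769/4860 ≈ 879.99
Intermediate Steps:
T(H) = H⁻²
v(R) = -8 - 8/R (v(R) = -8 + (-5 - 19)/(R + (R + R)) = -8 - 24/(R + 2*R) = -8 - 24*1/(3*R) = -8 - 8/R)
T(36)*v(30) - 8*(-10)*11 = (-8 - 8/30)/36² - 8*(-10)*11 = (-8 - 8*1/30)/1296 + 80*11 = (-8 - 4/15)/1296 + 880 = (1/1296)*(-124/15) + 880 = -31/4860 + 880 = 4276769/4860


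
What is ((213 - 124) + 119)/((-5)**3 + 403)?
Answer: 104/139 ≈ 0.74820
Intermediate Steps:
((213 - 124) + 119)/((-5)**3 + 403) = (89 + 119)/(-125 + 403) = 208/278 = 208*(1/278) = 104/139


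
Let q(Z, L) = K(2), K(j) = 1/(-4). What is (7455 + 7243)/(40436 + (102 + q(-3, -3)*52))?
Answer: 14698/40525 ≈ 0.36269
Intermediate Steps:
K(j) = -1/4
q(Z, L) = -1/4
(7455 + 7243)/(40436 + (102 + q(-3, -3)*52)) = (7455 + 7243)/(40436 + (102 - 1/4*52)) = 14698/(40436 + (102 - 13)) = 14698/(40436 + 89) = 14698/40525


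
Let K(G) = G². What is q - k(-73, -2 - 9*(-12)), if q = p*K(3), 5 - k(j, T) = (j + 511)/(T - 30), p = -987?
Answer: -337525/38 ≈ -8882.2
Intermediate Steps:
k(j, T) = 5 - (511 + j)/(-30 + T) (k(j, T) = 5 - (j + 511)/(T - 30) = 5 - (511 + j)/(-30 + T))
q = -8883 (q = -987*3² = -987*9 = -8883)
q - k(-73, -2 - 9*(-12)) = -8883 - (-661 - 1*(-73) + 5*(-2 - 9*(-12)))/(-30 + (-2 - 9*(-12))) = -8883 - (-661 + 73 + 5*(-2 + 108))/(-30 + (-2 + 108)) = -8883 - (-661 + 73 + 5*106)/(-30 + 106) = -8883 - (-661 + 73 + 530)/76 = -8883 - (-58)/76 = -8883 - 1*(-29/38) = -8883 + 29/38 = -337525/38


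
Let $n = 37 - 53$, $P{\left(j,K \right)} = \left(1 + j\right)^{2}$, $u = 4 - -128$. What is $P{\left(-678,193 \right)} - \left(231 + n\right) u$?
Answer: $429949$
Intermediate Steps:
$u = 132$ ($u = 4 + 128 = 132$)
$n = -16$ ($n = 37 - 53 = -16$)
$P{\left(-678,193 \right)} - \left(231 + n\right) u = \left(1 - 678\right)^{2} - \left(231 - 16\right) 132 = \left(-677\right)^{2} - 215 \cdot 132 = 458329 - 28380 = 429949$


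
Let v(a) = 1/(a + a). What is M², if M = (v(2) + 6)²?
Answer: 390625/256 ≈ 1525.9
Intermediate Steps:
v(a) = 1/(2*a)
M = 625/16 (M = ((½)/2 + 6)² = ((½)*(½) + 6)² = (¼ + 6)² = (25/4)² = 625/16 ≈ 39.063)
M² = (625/16)² = 390625/256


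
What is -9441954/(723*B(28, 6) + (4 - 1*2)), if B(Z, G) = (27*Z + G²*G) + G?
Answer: -4720977/353548 ≈ -13.353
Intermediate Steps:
B(Z, G) = G + G³ + 27*Z (B(Z, G) = (27*Z + G³) + G = (G³ + 27*Z) + G = G + G³ + 27*Z)
-9441954/(723*B(28, 6) + (4 - 1*2)) = -9441954/(723*(6 + 6³ + 27*28) + (4 - 1*2)) = -9441954/(723*(6 + 216 + 756) + (4 - 2)) = -9441954/(723*978 + 2) = -9441954/(707094 + 2) = -9441954/707096 = -9441954*1/707096 = -4720977/353548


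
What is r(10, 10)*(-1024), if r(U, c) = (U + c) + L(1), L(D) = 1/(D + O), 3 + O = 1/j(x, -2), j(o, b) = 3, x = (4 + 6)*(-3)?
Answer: -99328/5 ≈ -19866.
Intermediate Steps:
x = -30 (x = 10*(-3) = -30)
O = -8/3 (O = -3 + 1/3 = -8/3 ≈ -2.6667)
L(D) = 1/(-8/3 + D) (L(D) = 1/(D - 8/3) = 1/(-8/3 + D))
r(U, c) = -3/5 + U + c (r(U, c) = (U + c) + 3/(-8 + 3*1) = (U + c) + 3/(-8 + 3) = (U + c) + 3/(-5) = (U + c) + 3*(-1/5) = (U + c) - 3/5 = -3/5 + U + c)
r(10, 10)*(-1024) = (-3/5 + 10 + 10)*(-1024) = (97/5)*(-1024) = -99328/5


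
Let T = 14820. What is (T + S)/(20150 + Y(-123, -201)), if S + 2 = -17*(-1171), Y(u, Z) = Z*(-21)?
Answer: 34725/24371 ≈ 1.4248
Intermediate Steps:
Y(u, Z) = -21*Z
S = 19905 (S = -2 - 17*(-1171) = -2 + 19907 = 19905)
(T + S)/(20150 + Y(-123, -201)) = (14820 + 19905)/(20150 - 21*(-201)) = 34725/(20150 + 4221) = 34725/24371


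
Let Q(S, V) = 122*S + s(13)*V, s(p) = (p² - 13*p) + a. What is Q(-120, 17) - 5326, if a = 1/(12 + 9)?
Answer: -419269/21 ≈ -19965.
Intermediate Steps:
a = 1/21 ≈ 0.047619
s(p) = 1/21 + p² - 13*p (s(p) = (p² - 13*p) + 1/21 = 1/21 + p² - 13*p)
Q(S, V) = 122*S + V/21 (Q(S, V) = 122*S + (1/21 + 13² - 13*13)*V = 122*S + (1/21 + 169 - 169)*V = 122*S + V/21)
Q(-120, 17) - 5326 = (122*(-120) + (1/21)*17) - 5326 = (-14640 + 17/21) - 5326 = -307423/21 - 5326 = -419269/21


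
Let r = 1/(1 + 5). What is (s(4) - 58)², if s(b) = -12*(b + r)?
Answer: 11664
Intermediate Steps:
r = ⅙ (r = 1/6 = ⅙ ≈ 0.16667)
s(b) = -2 - 12*b (s(b) = -12*(b + ⅙) = -12*(⅙ + b) = -2 - 12*b)
(s(4) - 58)² = ((-2 - 12*4) - 58)² = ((-2 - 48) - 58)² = (-50 - 58)² = (-108)² = 11664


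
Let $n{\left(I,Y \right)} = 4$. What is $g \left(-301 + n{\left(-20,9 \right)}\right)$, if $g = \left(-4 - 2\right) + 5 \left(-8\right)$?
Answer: $13662$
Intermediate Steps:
$g = -46$ ($g = -6 - 40 = -46$)
$g \left(-301 + n{\left(-20,9 \right)}\right) = - 46 \left(-301 + 4\right) = \left(-46\right) \left(-297\right) = 13662$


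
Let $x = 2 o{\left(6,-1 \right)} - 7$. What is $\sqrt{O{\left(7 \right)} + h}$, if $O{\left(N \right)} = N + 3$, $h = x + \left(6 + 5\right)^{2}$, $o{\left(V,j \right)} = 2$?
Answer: $8 \sqrt{2} \approx 11.314$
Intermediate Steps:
$x = -3$ ($x = 2 \cdot 2 - 7 = 4 - 7 = -3$)
$h = 118$ ($h = -3 + \left(6 + 5\right)^{2} = -3 + 11^{2} = -3 + 121 = 118$)
$O{\left(N \right)} = 3 + N$
$\sqrt{O{\left(7 \right)} + h} = \sqrt{\left(3 + 7\right) + 118} = \sqrt{10 + 118} = \sqrt{128} = 8 \sqrt{2}$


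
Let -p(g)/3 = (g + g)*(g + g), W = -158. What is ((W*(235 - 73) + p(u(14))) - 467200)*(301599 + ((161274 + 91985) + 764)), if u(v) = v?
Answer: -275115122056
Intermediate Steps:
p(g) = -12*g² (p(g) = -3*(g + g)*(g + g) = -3*2*g*2*g = -12*g²)
((W*(235 - 73) + p(u(14))) - 467200)*(301599 + ((161274 + 91985) + 764)) = ((-158*(235 - 73) - 12*14²) - 467200)*(301599 + ((161274 + 91985) + 764)) = ((-158*162 - 12*196) - 467200)*(301599 + (253259 + 764)) = ((-25596 - 2352) - 467200)*(301599 + 254023) = (-27948 - 467200)*555622 = -495148*555622 = -275115122056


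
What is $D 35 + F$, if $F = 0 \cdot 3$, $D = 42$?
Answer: $1470$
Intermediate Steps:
$F = 0$
$D 35 + F = 42 \cdot 35 + 0 = 1470 + 0 = 1470$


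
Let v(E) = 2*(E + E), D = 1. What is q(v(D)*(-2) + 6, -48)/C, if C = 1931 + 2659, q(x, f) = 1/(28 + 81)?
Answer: 1/500310 ≈ 1.9988e-6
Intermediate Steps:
v(E) = 4*E (v(E) = 2*(2*E) = 4*E)
q(x, f) = 1/109
C = 4590
q(v(D)*(-2) + 6, -48)/C = (1/109)/4590 = (1/109)*(1/4590) = 1/500310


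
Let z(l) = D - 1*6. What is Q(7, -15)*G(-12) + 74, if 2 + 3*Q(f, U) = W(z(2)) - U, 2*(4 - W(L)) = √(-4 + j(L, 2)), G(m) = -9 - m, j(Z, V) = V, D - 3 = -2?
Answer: 91 - I*√2/2 ≈ 91.0 - 0.70711*I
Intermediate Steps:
D = 1 (D = 3 - 2 = 1)
z(l) = -5 (z(l) = 1 - 1*6 = 1 - 6 = -5)
W(L) = 4 - I*√2/2 (W(L) = 4 - √(-4 + 2)/2 = 4 - I*√2/2)
Q(f, U) = ⅔ - U/3 - I*√2/6 (Q(f, U) = -⅔ + ((4 - I*√2/2) - U)/3 = -⅔ + (4 - U - I*√2/2)/3 = -⅔ + (4/3 - U/3 - I*√2/6) = ⅔ - U/3 - I*√2/6)
Q(7, -15)*G(-12) + 74 = (⅔ - ⅓*(-15) - I*√2/6)*(-9 - 1*(-12)) + 74 = (⅔ + 5 - I*√2/6)*(-9 + 12) + 74 = (17/3 - I*√2/6)*3 + 74 = (17 - I*√2/2) + 74 = 91 - I*√2/2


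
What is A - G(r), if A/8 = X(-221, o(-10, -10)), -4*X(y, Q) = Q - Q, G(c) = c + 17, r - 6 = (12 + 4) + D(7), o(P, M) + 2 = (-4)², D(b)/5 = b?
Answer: -74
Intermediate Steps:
D(b) = 5*b
o(P, M) = 14 (o(P, M) = -2 + (-4)² = -2 + 16 = 14)
r = 57 (r = 6 + ((12 + 4) + 5*7) = 6 + (16 + 35) = 6 + 51 = 57)
G(c) = 17 + c
X(y, Q) = 0 (X(y, Q) = -(Q - Q)/4 = -¼*0 = 0)
A = 0 (A = 8*0 = 0)
A - G(r) = 0 - (17 + 57) = 0 - 1*74 = 0 - 74 = -74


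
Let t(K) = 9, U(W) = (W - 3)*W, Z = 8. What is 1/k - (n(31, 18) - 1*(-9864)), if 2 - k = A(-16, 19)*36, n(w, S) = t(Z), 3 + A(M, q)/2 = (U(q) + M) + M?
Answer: -191200519/19366 ≈ -9873.0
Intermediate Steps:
U(W) = W*(-3 + W) (U(W) = (-3 + W)*W = W*(-3 + W))
A(M, q) = -6 + 4*M + 2*q*(-3 + q) (A(M, q) = -6 + 2*((q*(-3 + q) + M) + M) = -6 + 2*((M + q*(-3 + q)) + M) = -6 + 2*(2*M + q*(-3 + q)) = -6 + (4*M + 2*q*(-3 + q)) = -6 + 4*M + 2*q*(-3 + q))
n(w, S) = 9
k = -19366 (k = 2 - (-6 + 4*(-16) + 2*19*(-3 + 19))*36 = 2 - (-6 - 64 + 2*19*16)*36 = 2 - (-6 - 64 + 608)*36 = 2 - 538*36 = 2 - 1*19368 = 2 - 19368 = -19366)
1/k - (n(31, 18) - 1*(-9864)) = 1/(-19366) - (9 - 1*(-9864)) = -1/19366 - (9 + 9864) = -1/19366 - 1*9873 = -1/19366 - 9873 = -191200519/19366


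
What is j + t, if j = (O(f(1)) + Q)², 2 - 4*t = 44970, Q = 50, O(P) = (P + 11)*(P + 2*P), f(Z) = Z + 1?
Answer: 5142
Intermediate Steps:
f(Z) = 1 + Z
O(P) = 3*P*(11 + P) (O(P) = (11 + P)*(3*P) = 3*P*(11 + P))
t = -11242 (t = ½ - ¼*44970 = ½ - 22485/2 = -11242)
j = 16384 (j = (3*(1 + 1)*(11 + (1 + 1)) + 50)² = (3*2*(11 + 2) + 50)² = (3*2*13 + 50)² = (78 + 50)² = 128² = 16384)
j + t = 16384 - 11242 = 5142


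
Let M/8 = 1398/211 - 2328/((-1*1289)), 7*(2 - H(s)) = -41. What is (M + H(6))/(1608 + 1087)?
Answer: 28675945/1026176767 ≈ 0.027944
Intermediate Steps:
H(s) = 55/7 (H(s) = 2 - ⅐*(-41) = 2 + 41/7 = 55/7)
M = 18345840/271979 (M = 8*(1398/211 - 2328/((-1*1289))) = 8*(1398*(1/211) - 2328/(-1289)) = 8*(1398/211 - 2328*(-1/1289)) = 8*(1398/211 + 2328/1289) = 8*(2293230/271979) = 18345840/271979 ≈ 67.453)
(M + H(6))/(1608 + 1087) = (18345840/271979 + 55/7)/(1608 + 1087) = (143379725/1903853)/2695 = (143379725/1903853)*(1/2695) = 28675945/1026176767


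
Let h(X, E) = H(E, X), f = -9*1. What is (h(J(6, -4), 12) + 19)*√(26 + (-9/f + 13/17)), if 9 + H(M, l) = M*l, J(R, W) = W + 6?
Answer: 4*√2006 ≈ 179.15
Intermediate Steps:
J(R, W) = 6 + W
f = -9
H(M, l) = -9 + M*l
h(X, E) = -9 + E*X
(h(J(6, -4), 12) + 19)*√(26 + (-9/f + 13/17)) = ((-9 + 12*(6 - 4)) + 19)*√(26 + (-9/(-9) + 13/17)) = ((-9 + 12*2) + 19)*√(26 + (-9*(-⅑) + 13*(1/17))) = ((-9 + 24) + 19)*√(26 + (1 + 13/17)) = (15 + 19)*√(26 + 30/17) = 34*√(472/17) = 34*(2*√2006/17) = 4*√2006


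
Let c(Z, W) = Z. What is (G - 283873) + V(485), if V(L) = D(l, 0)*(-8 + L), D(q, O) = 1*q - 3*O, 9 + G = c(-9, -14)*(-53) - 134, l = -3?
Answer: -284970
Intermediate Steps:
G = 334 (G = -9 + (-9*(-53) - 134) = -9 + (477 - 134) = -9 + 343 = 334)
D(q, O) = q - 3*O
V(L) = 24 - 3*L (V(L) = (-3 - 3*0)*(-8 + L) = (-3 + 0)*(-8 + L) = -3*(-8 + L) = 24 - 3*L)
(G - 283873) + V(485) = (334 - 283873) + (24 - 3*485) = -283539 + (24 - 1455) = -283539 - 1431 = -284970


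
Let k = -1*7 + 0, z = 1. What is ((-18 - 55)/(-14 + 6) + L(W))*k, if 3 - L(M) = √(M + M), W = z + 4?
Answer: -679/8 + 7*√10 ≈ -62.739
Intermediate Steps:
k = -7 (k = -7 + 0 = -7)
W = 5 (W = 1 + 4 = 5)
L(M) = 3 - √2*√M (L(M) = 3 - √(M + M) = 3 - √(2*M) = 3 - √2*√M)
((-18 - 55)/(-14 + 6) + L(W))*k = ((-18 - 55)/(-14 + 6) + (3 - √2*√5))*(-7) = (-73/(-8) + (3 - √10))*(-7) = (-73*(-⅛) + (3 - √10))*(-7) = (73/8 + (3 - √10))*(-7) = (97/8 - √10)*(-7) = -679/8 + 7*√10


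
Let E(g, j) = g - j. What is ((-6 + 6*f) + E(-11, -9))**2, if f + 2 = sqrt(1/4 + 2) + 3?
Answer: 49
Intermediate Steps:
f = 5/2 (f = -2 + (sqrt(1/4 + 2) + 3) = -2 + (sqrt(9/4) + 3) = -2 + (3/2 + 3) = -2 + 9/2 = 5/2 ≈ 2.5000)
((-6 + 6*f) + E(-11, -9))**2 = ((-6 + 6*(5/2)) + (-11 - 1*(-9)))**2 = ((-6 + 15) + (-11 + 9))**2 = (9 - 2)**2 = 7**2 = 49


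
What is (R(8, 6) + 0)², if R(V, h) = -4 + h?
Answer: 4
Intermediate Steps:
(R(8, 6) + 0)² = ((-4 + 6) + 0)² = (2 + 0)² = 2² = 4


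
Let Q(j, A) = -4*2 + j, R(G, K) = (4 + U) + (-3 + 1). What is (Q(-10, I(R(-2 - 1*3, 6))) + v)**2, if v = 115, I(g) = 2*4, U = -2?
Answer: 9409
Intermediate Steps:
R(G, K) = 0 (R(G, K) = (4 - 2) + (-3 + 1) = 2 - 2 = 0)
I(g) = 8
Q(j, A) = -8 + j
(Q(-10, I(R(-2 - 1*3, 6))) + v)**2 = ((-8 - 10) + 115)**2 = (-18 + 115)**2 = 97**2 = 9409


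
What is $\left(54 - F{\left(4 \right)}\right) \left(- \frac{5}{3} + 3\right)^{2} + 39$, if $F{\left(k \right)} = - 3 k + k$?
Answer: $\frac{1343}{9} \approx 149.22$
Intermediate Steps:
$F{\left(k \right)} = - 2 k$
$\left(54 - F{\left(4 \right)}\right) \left(- \frac{5}{3} + 3\right)^{2} + 39 = \left(54 - \left(-2\right) 4\right) \left(- \frac{5}{3} + 3\right)^{2} + 39 = \left(54 - -8\right) \left(\left(-5\right) \frac{1}{3} + 3\right)^{2} + 39 = \left(54 + 8\right) \left(- \frac{5}{3} + 3\right)^{2} + 39 = 62 \left(\frac{4}{3}\right)^{2} + 39 = 62 \cdot \frac{16}{9} + 39 = \frac{992}{9} + 39 = \frac{1343}{9}$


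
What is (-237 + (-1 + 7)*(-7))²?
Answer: 77841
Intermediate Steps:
(-237 + (-1 + 7)*(-7))² = (-237 + 6*(-7))² = (-237 - 42)² = (-279)² = 77841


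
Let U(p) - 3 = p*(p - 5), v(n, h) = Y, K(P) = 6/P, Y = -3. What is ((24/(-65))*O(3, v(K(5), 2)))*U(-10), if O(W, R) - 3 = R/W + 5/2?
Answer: -16524/65 ≈ -254.22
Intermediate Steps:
v(n, h) = -3
U(p) = 3 + p*(-5 + p) (U(p) = 3 + p*(p - 5) = 3 + p*(-5 + p))
O(W, R) = 11/2 + R/W (O(W, R) = 3 + (R/W + 5/2) = 3 + (5/2 + R/W) = 11/2 + R/W)
((24/(-65))*O(3, v(K(5), 2)))*U(-10) = ((24/(-65))*(11/2 - 3/3))*(3 + (-10)² - 5*(-10)) = ((24*(-1/65))*(11/2 - 3*⅓))*(3 + 100 + 50) = -24*(11/2 - 1)/65*153 = -24/65*9/2*153 = -108/65*153 = -16524/65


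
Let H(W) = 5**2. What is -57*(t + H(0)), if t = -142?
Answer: 6669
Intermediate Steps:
H(W) = 25
-57*(t + H(0)) = -57*(-142 + 25) = -57*(-117) = 6669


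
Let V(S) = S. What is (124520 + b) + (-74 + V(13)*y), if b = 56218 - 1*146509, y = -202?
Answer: 31529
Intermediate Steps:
b = -90291 (b = 56218 - 146509 = -90291)
(124520 + b) + (-74 + V(13)*y) = (124520 - 90291) + (-74 + 13*(-202)) = 34229 + (-74 - 2626) = 34229 - 2700 = 31529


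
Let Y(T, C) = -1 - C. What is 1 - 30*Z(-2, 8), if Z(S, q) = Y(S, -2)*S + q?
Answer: -179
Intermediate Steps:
Z(S, q) = S + q (Z(S, q) = (-1 - 1*(-2))*S + q = (-1 + 2)*S + q = 1*S + q = S + q)
1 - 30*Z(-2, 8) = 1 - 30*(-2 + 8) = 1 - 30*6 = 1 - 180 = -179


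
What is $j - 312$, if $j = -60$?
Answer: $-372$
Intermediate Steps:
$j - 312 = -60 - 312 = -372$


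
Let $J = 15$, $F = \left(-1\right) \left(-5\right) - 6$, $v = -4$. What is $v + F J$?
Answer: $-19$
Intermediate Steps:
$F = -1$ ($F = 5 - 6 = -1$)
$v + F J = -4 - 15 = -19$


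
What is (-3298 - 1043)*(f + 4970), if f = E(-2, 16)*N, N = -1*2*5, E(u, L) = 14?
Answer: -20967030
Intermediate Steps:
N = -10 (N = -2*5 = -10)
f = -140 (f = 14*(-10) = -140)
(-3298 - 1043)*(f + 4970) = (-3298 - 1043)*(-140 + 4970) = -4341*4830 = -20967030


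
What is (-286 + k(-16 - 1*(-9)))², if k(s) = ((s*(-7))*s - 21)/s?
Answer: 54756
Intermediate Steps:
k(s) = (-21 - 7*s²)/s (k(s) = ((-7*s)*s - 21)/s = (-7*s² - 21)/s = (-21 - 7*s²)/s)
(-286 + k(-16 - 1*(-9)))² = (-286 + (-21/(-16 - 1*(-9)) - 7*(-16 - 1*(-9))))² = (-286 + (-21/(-16 + 9) - 7*(-16 + 9)))² = (-286 + (-21/(-7) - 7*(-7)))² = (-286 + (-21*(-⅐) + 49))² = (-286 + (3 + 49))² = (-286 + 52)² = (-234)² = 54756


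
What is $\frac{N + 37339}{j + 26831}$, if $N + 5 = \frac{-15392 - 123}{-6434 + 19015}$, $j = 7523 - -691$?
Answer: $\frac{10922873}{10253515} \approx 1.0653$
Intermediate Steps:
$j = 8214$ ($j = 7523 + 691 = 8214$)
$N = - \frac{78420}{12581}$ ($N = -5 + \frac{-15392 - 123}{-6434 + 19015} = -5 - \frac{15515}{12581} = - \frac{78420}{12581} \approx -6.2332$)
$\frac{N + 37339}{j + 26831} = \frac{- \frac{78420}{12581} + 37339}{8214 + 26831} = \frac{469683539}{12581 \cdot 35045} = \frac{469683539}{12581} \cdot \frac{1}{35045} = \frac{10922873}{10253515}$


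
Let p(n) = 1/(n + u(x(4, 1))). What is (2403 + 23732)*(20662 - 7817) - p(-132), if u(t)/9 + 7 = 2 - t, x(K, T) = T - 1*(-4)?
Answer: 74526304651/222 ≈ 3.3570e+8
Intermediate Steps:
x(K, T) = 4 + T (x(K, T) = T + 4 = 4 + T)
u(t) = -45 - 9*t (u(t) = -63 + 9*(2 - t) = -63 + (18 - 9*t) = -45 - 9*t)
p(n) = 1/(-90 + n) (p(n) = 1/(n + (-45 - 9*(4 + 1))) = 1/(n + (-45 - 9*5)) = 1/(n + (-45 - 45)) = 1/(n - 90) = 1/(-90 + n))
(2403 + 23732)*(20662 - 7817) - p(-132) = (2403 + 23732)*(20662 - 7817) - 1/(-90 - 132) = 26135*12845 - 1/(-222) = 335704075 - 1*(-1/222) = 335704075 + 1/222 = 74526304651/222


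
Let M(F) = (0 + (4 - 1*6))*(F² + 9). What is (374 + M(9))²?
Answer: 37636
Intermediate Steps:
M(F) = -18 - 2*F² (M(F) = (0 + (4 - 6))*(9 + F²) = (0 - 2)*(9 + F²) = -2*(9 + F²) = -18 - 2*F²)
(374 + M(9))² = (374 + (-18 - 2*9²))² = (374 + (-18 - 2*81))² = (374 + (-18 - 162))² = (374 - 180)² = 194² = 37636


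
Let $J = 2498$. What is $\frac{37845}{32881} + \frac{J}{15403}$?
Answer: $\frac{665063273}{506466043} \approx 1.3131$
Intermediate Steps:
$\frac{37845}{32881} + \frac{J}{15403} = \frac{37845}{32881} + \frac{2498}{15403} = \frac{665063273}{506466043}$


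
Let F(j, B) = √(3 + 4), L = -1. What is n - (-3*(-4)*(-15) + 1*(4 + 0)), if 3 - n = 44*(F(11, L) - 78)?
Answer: 3611 - 44*√7 ≈ 3494.6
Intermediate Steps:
F(j, B) = √7
n = 3435 - 44*√7 (n = 3 - 44*(√7 - 78) = 3 - 44*(-78 + √7) = 3 - (-3432 + 44*√7) = 3 + (3432 - 44*√7) = 3435 - 44*√7 ≈ 3318.6)
n - (-3*(-4)*(-15) + 1*(4 + 0)) = (3435 - 44*√7) - (-3*(-4)*(-15) + 1*(4 + 0)) = (3435 - 44*√7) - (12*(-15) + 1*4) = (3435 - 44*√7) - (-180 + 4) = (3435 - 44*√7) - 1*(-176) = (3435 - 44*√7) + 176 = 3611 - 44*√7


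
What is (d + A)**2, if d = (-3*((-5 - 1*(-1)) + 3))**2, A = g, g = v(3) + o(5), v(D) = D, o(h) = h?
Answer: 289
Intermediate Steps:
g = 8 (g = 3 + 5 = 8)
A = 8
d = 9 (d = (-3*((-5 + 1) + 3))**2 = (-3*(-4 + 3))**2 = (-3*(-1))**2 = 3**2 = 9)
(d + A)**2 = (9 + 8)**2 = 17**2 = 289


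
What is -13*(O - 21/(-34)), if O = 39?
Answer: -17511/34 ≈ -515.03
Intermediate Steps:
-13*(O - 21/(-34)) = -13*(39 - 21/(-34)) = -13*(39 - 21*(-1/34)) = -13*(39 + 21/34) = -13*1347/34 = -17511/34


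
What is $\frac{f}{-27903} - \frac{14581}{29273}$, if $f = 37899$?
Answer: $- \frac{505423690}{272268173} \approx -1.8563$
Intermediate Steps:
$\frac{f}{-27903} - \frac{14581}{29273} = \frac{37899}{-27903} - \frac{14581}{29273} = 37899 \left(- \frac{1}{27903}\right) - \frac{14581}{29273} = - \frac{12633}{9301} - \frac{14581}{29273} = - \frac{505423690}{272268173}$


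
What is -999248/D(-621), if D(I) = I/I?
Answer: -999248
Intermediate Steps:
D(I) = 1
-999248/D(-621) = -999248/1 = -999248*1 = -999248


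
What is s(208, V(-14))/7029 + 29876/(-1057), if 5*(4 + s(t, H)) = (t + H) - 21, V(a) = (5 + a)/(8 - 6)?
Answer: -59989729/2122758 ≈ -28.260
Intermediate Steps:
V(a) = 5/2 + a/2 (V(a) = (5 + a)/2 = (5 + a)*(1/2) = 5/2 + a/2)
s(t, H) = -41/5 + H/5 + t/5 (s(t, H) = -4 + ((t + H) - 21)/5 = -4 + ((H + t) - 21)/5 = -4 + (-21 + H + t)/5 = -4 + (-21/5 + H/5 + t/5) = -41/5 + H/5 + t/5)
s(208, V(-14))/7029 + 29876/(-1057) = (-41/5 + (5/2 + (1/2)*(-14))/5 + (1/5)*208)/7029 + 29876/(-1057) = (-41/5 + (5/2 - 7)/5 + 208/5)*(1/7029) + 29876*(-1/1057) = (-41/5 + (1/5)*(-9/2) + 208/5)*(1/7029) - 4268/151 = (-41/5 - 9/10 + 208/5)*(1/7029) - 4268/151 = (65/2)*(1/7029) - 4268/151 = 65/14058 - 4268/151 = -59989729/2122758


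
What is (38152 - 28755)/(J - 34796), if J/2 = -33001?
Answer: -9397/100798 ≈ -0.093226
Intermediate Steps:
J = -66002 (J = 2*(-33001) = -66002)
(38152 - 28755)/(J - 34796) = (38152 - 28755)/(-66002 - 34796) = 9397/(-100798) = 9397*(-1/100798) = -9397/100798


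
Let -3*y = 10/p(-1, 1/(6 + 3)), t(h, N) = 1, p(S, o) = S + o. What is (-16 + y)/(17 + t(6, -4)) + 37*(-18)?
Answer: -48001/72 ≈ -666.68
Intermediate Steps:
y = 15/4 (y = -10/(3*(-1 + 1/(6 + 3))) = -10/(3*(-1 + 1/9)) = -10/(3*(-1 + ⅑)) = -10/(3*(-8/9)) = -10*(-9)/(3*8) = -⅓*(-45/4) = 15/4 ≈ 3.7500)
(-16 + y)/(17 + t(6, -4)) + 37*(-18) = (-16 + 15/4)/(17 + 1) + 37*(-18) = -49/4/18 - 666 = -49/4*1/18 - 666 = -49/72 - 666 = -48001/72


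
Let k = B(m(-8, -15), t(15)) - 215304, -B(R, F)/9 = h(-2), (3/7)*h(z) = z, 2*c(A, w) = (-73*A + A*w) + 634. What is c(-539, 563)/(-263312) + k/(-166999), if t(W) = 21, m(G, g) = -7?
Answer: 5620084429/3140917192 ≈ 1.7893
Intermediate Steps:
c(A, w) = 317 - 73*A/2 + A*w/2 (c(A, w) = ((-73*A + A*w) + 634)/2 = (634 - 73*A + A*w)/2 = 317 - 73*A/2 + A*w/2)
h(z) = 7*z/3
B(R, F) = 42 (B(R, F) = -21*(-2) = -9*(-14/3) = 42)
k = -215262 (k = 42 - 215304 = -215262)
c(-539, 563)/(-263312) + k/(-166999) = (317 - 73/2*(-539) + (½)*(-539)*563)/(-263312) - 215262/(-166999) = (317 + 39347/2 - 303457/2)*(-1/263312) - 215262*(-1/166999) = -131738*(-1/263312) + 215262/166999 = 65869/131656 + 215262/166999 = 5620084429/3140917192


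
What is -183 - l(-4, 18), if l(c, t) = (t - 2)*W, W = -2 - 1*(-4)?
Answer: -215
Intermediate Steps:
W = 2 (W = -2 + 4 = 2)
l(c, t) = -4 + 2*t (l(c, t) = (t - 2)*2 = (-2 + t)*2 = -4 + 2*t)
-183 - l(-4, 18) = -183 - (-4 + 2*18) = -183 - (-4 + 36) = -183 - 1*32 = -183 - 32 = -215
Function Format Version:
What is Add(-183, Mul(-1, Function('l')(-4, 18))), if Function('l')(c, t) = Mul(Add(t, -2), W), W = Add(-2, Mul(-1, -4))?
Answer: -215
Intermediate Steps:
W = 2 (W = Add(-2, 4) = 2)
Function('l')(c, t) = Add(-4, Mul(2, t)) (Function('l')(c, t) = Mul(Add(t, -2), 2) = Mul(Add(-2, t), 2) = Add(-4, Mul(2, t)))
Add(-183, Mul(-1, Function('l')(-4, 18))) = Add(-183, Mul(-1, Add(-4, Mul(2, 18)))) = Add(-183, Mul(-1, Add(-4, 36))) = Add(-183, Mul(-1, 32)) = Add(-183, -32) = -215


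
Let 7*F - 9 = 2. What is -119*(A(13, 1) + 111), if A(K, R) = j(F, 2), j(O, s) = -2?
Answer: -12971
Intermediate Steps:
F = 11/7 (F = 9/7 + (⅐)*2 = 9/7 + 2/7 = 11/7 ≈ 1.5714)
A(K, R) = -2
-119*(A(13, 1) + 111) = -119*(-2 + 111) = -119*109 = -12971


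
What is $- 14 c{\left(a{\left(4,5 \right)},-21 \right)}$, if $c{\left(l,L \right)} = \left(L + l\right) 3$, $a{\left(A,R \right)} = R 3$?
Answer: $252$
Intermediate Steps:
$a{\left(A,R \right)} = 3 R$
$c{\left(l,L \right)} = 3 L + 3 l$
$- 14 c{\left(a{\left(4,5 \right)},-21 \right)} = - 14 \left(3 \left(-21\right) + 3 \cdot 3 \cdot 5\right) = - 14 \left(-63 + 3 \cdot 15\right) = - 14 \left(-63 + 45\right) = \left(-14\right) \left(-18\right) = 252$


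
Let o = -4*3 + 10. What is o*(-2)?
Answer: 4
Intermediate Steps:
o = -2 (o = -12 + 10 = -2)
o*(-2) = -2*(-2) = 4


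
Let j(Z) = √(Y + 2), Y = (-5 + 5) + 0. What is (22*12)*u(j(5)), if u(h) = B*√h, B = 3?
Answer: 792*2^(¼) ≈ 941.85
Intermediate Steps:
Y = 0 (Y = 0 + 0 = 0)
j(Z) = √2 (j(Z) = √(0 + 2) = √2)
u(h) = 3*√h
(22*12)*u(j(5)) = (22*12)*(3*√(√2)) = 264*(3*2^(¼)) = 792*2^(¼)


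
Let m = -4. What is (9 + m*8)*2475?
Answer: -56925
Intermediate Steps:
(9 + m*8)*2475 = (9 - 4*8)*2475 = (9 - 32)*2475 = -23*2475 = -56925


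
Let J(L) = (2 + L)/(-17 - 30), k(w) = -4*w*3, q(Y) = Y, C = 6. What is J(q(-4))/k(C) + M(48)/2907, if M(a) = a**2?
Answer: 432829/546516 ≈ 0.79198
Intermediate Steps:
k(w) = -12*w
J(L) = -2/47 - L/47 (J(L) = (2 + L)/(-47) = (2 + L)*(-1/47) = -2/47 - L/47)
J(q(-4))/k(C) + M(48)/2907 = (-2/47 - 1/47*(-4))/((-12*6)) + 48**2/2907 = (-2/47 + 4/47)/(-72) + 2304*(1/2907) = (2/47)*(-1/72) + 256/323 = -1/1692 + 256/323 = 432829/546516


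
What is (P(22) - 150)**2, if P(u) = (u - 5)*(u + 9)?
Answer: 142129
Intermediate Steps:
P(u) = (-5 + u)*(9 + u)
(P(22) - 150)**2 = ((-45 + 22**2 + 4*22) - 150)**2 = ((-45 + 484 + 88) - 150)**2 = (527 - 150)**2 = 377**2 = 142129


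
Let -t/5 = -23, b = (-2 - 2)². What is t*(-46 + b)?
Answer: -3450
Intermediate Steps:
b = 16 (b = (-4)² = 16)
t = 115 (t = -5*(-23) = 115)
t*(-46 + b) = 115*(-46 + 16) = 115*(-30) = -3450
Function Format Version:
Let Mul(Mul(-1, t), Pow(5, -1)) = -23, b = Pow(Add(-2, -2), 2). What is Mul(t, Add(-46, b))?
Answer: -3450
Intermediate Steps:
b = 16 (b = Pow(-4, 2) = 16)
t = 115 (t = Mul(-5, -23) = 115)
Mul(t, Add(-46, b)) = Mul(115, Add(-46, 16)) = Mul(115, -30) = -3450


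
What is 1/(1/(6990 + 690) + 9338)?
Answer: 7680/71715841 ≈ 0.00010709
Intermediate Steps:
1/(1/(6990 + 690) + 9338) = 1/(1/7680 + 9338) = 1/(71715841/7680) = 7680/71715841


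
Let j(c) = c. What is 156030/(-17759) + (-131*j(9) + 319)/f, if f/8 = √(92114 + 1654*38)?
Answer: -22290/2537 - 215*√154966/309932 ≈ -9.0591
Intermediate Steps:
f = 8*√154966 (f = 8*√(92114 + 1654*38) = 8*√(92114 + 62852) = 8*√154966 ≈ 3149.3)
156030/(-17759) + (-131*j(9) + 319)/f = 156030/(-17759) + (-131*9 + 319)/((8*√154966)) = 156030*(-1/17759) + (-1179 + 319)*(√154966/1239728) = -22290/2537 - 215*√154966/309932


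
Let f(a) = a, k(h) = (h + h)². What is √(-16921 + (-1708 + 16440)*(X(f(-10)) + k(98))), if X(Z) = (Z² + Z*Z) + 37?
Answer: 5*√22776763 ≈ 23863.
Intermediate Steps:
k(h) = 4*h² (k(h) = (2*h)² = 4*h²)
X(Z) = 37 + 2*Z² (X(Z) = (Z² + Z²) + 37 = 2*Z² + 37 = 37 + 2*Z²)
√(-16921 + (-1708 + 16440)*(X(f(-10)) + k(98))) = √(-16921 + (-1708 + 16440)*((37 + 2*(-10)²) + 4*98²)) = √(-16921 + 14732*((37 + 2*100) + 4*9604)) = √(-16921 + 14732*((37 + 200) + 38416)) = √(-16921 + 14732*(237 + 38416)) = √(-16921 + 14732*38653) = √(-16921 + 569435996) = √569419075 = 5*√22776763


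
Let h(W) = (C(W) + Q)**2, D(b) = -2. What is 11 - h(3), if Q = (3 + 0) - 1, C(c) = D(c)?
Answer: 11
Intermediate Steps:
C(c) = -2
Q = 2 (Q = 3 - 1 = 2)
h(W) = 0 (h(W) = (-2 + 2)**2 = 0**2 = 0)
11 - h(3) = 11 - 1*0 = 11 + 0 = 11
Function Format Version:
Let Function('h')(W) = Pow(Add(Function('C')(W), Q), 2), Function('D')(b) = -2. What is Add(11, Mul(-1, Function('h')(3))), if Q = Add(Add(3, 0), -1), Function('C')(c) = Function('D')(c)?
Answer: 11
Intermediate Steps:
Function('C')(c) = -2
Q = 2 (Q = Add(3, -1) = 2)
Function('h')(W) = 0 (Function('h')(W) = Pow(Add(-2, 2), 2) = Pow(0, 2) = 0)
Add(11, Mul(-1, Function('h')(3))) = Add(11, Mul(-1, 0)) = Add(11, 0) = 11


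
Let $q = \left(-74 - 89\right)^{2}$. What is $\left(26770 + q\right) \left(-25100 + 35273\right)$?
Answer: $542617647$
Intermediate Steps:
$q = 26569$ ($q = \left(-163\right)^{2} = 26569$)
$\left(26770 + q\right) \left(-25100 + 35273\right) = \left(26770 + 26569\right) \left(-25100 + 35273\right) = 53339 \cdot 10173 = 542617647$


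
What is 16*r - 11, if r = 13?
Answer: 197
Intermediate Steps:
16*r - 11 = 16*13 - 11 = 208 - 11 = 197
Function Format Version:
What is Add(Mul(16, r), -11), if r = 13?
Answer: 197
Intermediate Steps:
Add(Mul(16, r), -11) = Add(Mul(16, 13), -11) = Add(208, -11) = 197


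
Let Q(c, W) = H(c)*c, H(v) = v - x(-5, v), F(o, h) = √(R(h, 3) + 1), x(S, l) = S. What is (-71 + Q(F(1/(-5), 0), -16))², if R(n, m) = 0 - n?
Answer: 4225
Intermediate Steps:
R(n, m) = -n
F(o, h) = √(1 - h) (F(o, h) = √(-h + 1) = √(1 - h))
H(v) = 5 + v (H(v) = v - 1*(-5) = v + 5 = 5 + v)
Q(c, W) = c*(5 + c) (Q(c, W) = (5 + c)*c = c*(5 + c))
(-71 + Q(F(1/(-5), 0), -16))² = (-71 + √(1 - 1*0)*(5 + √(1 - 1*0)))² = (-71 + √(1 + 0)*(5 + √(1 + 0)))² = (-71 + √1*(5 + √1))² = (-71 + 1*(5 + 1))² = (-71 + 1*6)² = (-71 + 6)² = (-65)² = 4225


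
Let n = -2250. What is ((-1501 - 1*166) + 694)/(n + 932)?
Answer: 973/1318 ≈ 0.73824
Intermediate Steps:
((-1501 - 1*166) + 694)/(n + 932) = ((-1501 - 1*166) + 694)/(-2250 + 932) = ((-1501 - 166) + 694)/(-1318) = (-1667 + 694)*(-1/1318) = -973*(-1/1318) = 973/1318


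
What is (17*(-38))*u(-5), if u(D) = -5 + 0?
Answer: 3230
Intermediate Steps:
u(D) = -5
(17*(-38))*u(-5) = (17*(-38))*(-5) = -646*(-5) = 3230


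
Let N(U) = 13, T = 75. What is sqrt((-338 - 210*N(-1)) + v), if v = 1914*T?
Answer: sqrt(140482) ≈ 374.81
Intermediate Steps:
v = 143550 (v = 1914*75 = 143550)
sqrt((-338 - 210*N(-1)) + v) = sqrt((-338 - 210*13) + 143550) = sqrt((-338 - 2730) + 143550) = sqrt(-3068 + 143550) = sqrt(140482)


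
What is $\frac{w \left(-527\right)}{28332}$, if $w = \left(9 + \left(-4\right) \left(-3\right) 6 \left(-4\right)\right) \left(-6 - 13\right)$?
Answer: $- \frac{310403}{3148} \approx -98.603$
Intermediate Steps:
$w = 5301$ ($w = \left(9 + 12 \cdot 6 \left(-4\right)\right) \left(-19\right) = \left(9 + 72 \left(-4\right)\right) \left(-19\right) = \left(9 - 288\right) \left(-19\right) = \left(-279\right) \left(-19\right) = 5301$)
$\frac{w \left(-527\right)}{28332} = \frac{5301 \left(-527\right)}{28332} = \left(-2793627\right) \frac{1}{28332} = - \frac{310403}{3148}$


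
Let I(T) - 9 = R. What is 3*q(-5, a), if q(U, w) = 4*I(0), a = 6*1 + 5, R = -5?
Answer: 48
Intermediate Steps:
I(T) = 4 (I(T) = 9 - 5 = 4)
a = 11 (a = 6 + 5 = 11)
q(U, w) = 16 (q(U, w) = 4*4 = 16)
3*q(-5, a) = 3*16 = 48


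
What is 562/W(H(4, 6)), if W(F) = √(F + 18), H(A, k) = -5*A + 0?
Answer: -281*I*√2 ≈ -397.39*I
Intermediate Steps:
H(A, k) = -5*A
W(F) = √(18 + F)
562/W(H(4, 6)) = 562/(√(18 - 5*4)) = 562/(√(18 - 20)) = 562/(√(-2)) = 562/((I*√2)) = 562*(-I*√2/2) = -281*I*√2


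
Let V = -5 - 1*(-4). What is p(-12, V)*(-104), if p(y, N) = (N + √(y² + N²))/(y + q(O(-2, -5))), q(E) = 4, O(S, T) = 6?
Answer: -13 + 13*√145 ≈ 143.54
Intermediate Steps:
V = -1 (V = -5 + 4 = -1)
p(y, N) = (N + √(N² + y²))/(4 + y) (p(y, N) = (N + √(y² + N²))/(y + 4) = (N + √(N² + y²))/(4 + y))
p(-12, V)*(-104) = ((-1 + √((-1)² + (-12)²))/(4 - 12))*(-104) = ((-1 + √(1 + 144))/(-8))*(-104) = -(-1 + √145)/8*(-104) = (⅛ - √145/8)*(-104) = -13 + 13*√145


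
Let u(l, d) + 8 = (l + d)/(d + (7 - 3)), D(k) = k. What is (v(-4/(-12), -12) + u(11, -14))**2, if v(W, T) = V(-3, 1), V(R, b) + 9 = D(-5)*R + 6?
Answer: 1849/100 ≈ 18.490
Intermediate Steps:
u(l, d) = -8 + (d + l)/(4 + d) (u(l, d) = -8 + (l + d)/(d + (7 - 3)) = -8 + (d + l)/(d + 4) = -8 + (d + l)/(4 + d))
V(R, b) = -3 - 5*R (V(R, b) = -9 + (-5*R + 6) = -9 + (6 - 5*R) = -3 - 5*R)
v(W, T) = 12 (v(W, T) = -3 - 5*(-3) = -3 + 15 = 12)
(v(-4/(-12), -12) + u(11, -14))**2 = (12 + (-32 + 11 - 7*(-14))/(4 - 14))**2 = (12 + (-32 + 11 + 98)/(-10))**2 = (12 - 1/10*77)**2 = (12 - 77/10)**2 = (43/10)**2 = 1849/100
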